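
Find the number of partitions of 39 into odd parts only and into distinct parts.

There are too many to list fully; the first 12 (by largest part) are:
39
1 + 3 + 35
1 + 5 + 33
1 + 7 + 31
3 + 5 + 31
1 + 9 + 29
3 + 7 + 29
1 + 11 + 27
3 + 9 + 27
5 + 7 + 27
1 + 13 + 25
3 + 11 + 25
…and 29 more, for 41 total.

41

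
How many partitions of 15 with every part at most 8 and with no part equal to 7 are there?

124

Direct enumeration gives 124 partitions.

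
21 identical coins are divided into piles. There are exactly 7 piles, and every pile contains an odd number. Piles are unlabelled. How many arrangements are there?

Enumerating:
15,1,1,1,1,1,1
13,3,1,1,1,1,1
11,5,1,1,1,1,1
11,3,3,1,1,1,1
9,7,1,1,1,1,1
9,5,3,1,1,1,1
9,3,3,3,1,1,1
7,7,3,1,1,1,1
7,5,5,1,1,1,1
7,5,3,3,1,1,1
7,3,3,3,3,1,1
5,5,5,3,1,1,1
5,5,3,3,3,1,1
5,3,3,3,3,3,1
3,3,3,3,3,3,3
Counting gives 15.

15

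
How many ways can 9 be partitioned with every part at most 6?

26

There are too many to list fully; the first 12 (by largest part) are:
6+3
6+2+1
6+1+1+1
5+4
5+3+1
5+2+2
5+2+1+1
5+1+1+1+1
4+4+1
4+3+2
4+3+1+1
4+2+2+1
…and 14 more, for 26 total.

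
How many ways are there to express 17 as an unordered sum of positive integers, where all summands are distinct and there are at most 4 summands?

36

There are too many to list fully; the first 12 (by largest part) are:
17
16 + 1
15 + 2
14 + 3
14 + 2 + 1
13 + 4
13 + 3 + 1
12 + 5
12 + 4 + 1
12 + 3 + 2
11 + 6
11 + 5 + 1
…and 24 more, for 36 total.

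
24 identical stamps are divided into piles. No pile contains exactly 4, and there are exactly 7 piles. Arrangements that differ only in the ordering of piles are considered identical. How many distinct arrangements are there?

111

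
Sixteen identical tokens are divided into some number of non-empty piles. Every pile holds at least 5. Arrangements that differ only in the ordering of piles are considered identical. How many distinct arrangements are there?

They are:
16
11, 5
10, 6
9, 7
8, 8
6, 5, 5

6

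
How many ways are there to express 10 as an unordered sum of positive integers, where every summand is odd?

10

The partitions of 10 that satisfy the conditions:
9, 1
7, 3
7, 1, 1, 1
5, 5
5, 3, 1, 1
5, 1, 1, 1, 1, 1
3, 3, 3, 1
3, 3, 1, 1, 1, 1
3, 1, 1, 1, 1, 1, 1, 1
1, 1, 1, 1, 1, 1, 1, 1, 1, 1
That's 10 in total.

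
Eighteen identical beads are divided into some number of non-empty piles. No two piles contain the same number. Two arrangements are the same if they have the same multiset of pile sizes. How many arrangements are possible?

46

A partial list (first 12 by largest part):
18
17, 1
16, 2
15, 3
15, 2, 1
14, 4
14, 3, 1
13, 5
13, 4, 1
13, 3, 2
12, 6
12, 5, 1
…and 34 more, for 46 total.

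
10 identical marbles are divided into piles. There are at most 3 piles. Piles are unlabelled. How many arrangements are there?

14

Enumerating:
10
9 + 1
8 + 2
8 + 1 + 1
7 + 3
7 + 2 + 1
6 + 4
6 + 3 + 1
6 + 2 + 2
5 + 5
5 + 4 + 1
5 + 3 + 2
4 + 4 + 2
4 + 3 + 3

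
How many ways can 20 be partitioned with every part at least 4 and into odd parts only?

They are:
5, 15
7, 13
9, 11
5, 5, 5, 5
That's 4 in total.

4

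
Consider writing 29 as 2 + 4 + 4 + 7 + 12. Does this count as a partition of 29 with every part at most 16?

The parts sum to 29, and the condition 'no summand exceeds 16' holds.

Yes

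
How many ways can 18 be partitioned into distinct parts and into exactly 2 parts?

They are:
17,1
16,2
15,3
14,4
13,5
12,6
11,7
10,8

8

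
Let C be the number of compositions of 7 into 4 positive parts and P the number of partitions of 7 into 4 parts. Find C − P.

Compositions: C(6,3) = 20.
Partitions of 7 into exactly 4 parts: 3.
Difference: 20 − 3 = 17.

17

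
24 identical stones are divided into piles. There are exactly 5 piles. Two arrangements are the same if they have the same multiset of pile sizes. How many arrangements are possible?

164

A full systematic count gives 164.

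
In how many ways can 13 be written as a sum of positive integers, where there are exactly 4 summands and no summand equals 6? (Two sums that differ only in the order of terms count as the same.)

14

They are:
10+1+1+1
9+2+1+1
8+3+1+1
8+2+2+1
7+4+1+1
7+3+2+1
7+2+2+2
5+5+2+1
5+4+3+1
5+4+2+2
5+3+3+2
4+4+4+1
4+4+3+2
4+3+3+3
Counting gives 14.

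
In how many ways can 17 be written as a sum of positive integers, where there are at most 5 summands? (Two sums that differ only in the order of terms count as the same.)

119

Systematic enumeration (by largest part, then next-largest, …) yields 119.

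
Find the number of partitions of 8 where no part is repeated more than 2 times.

13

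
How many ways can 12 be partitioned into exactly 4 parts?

15

Enumerating:
1, 1, 1, 9
1, 1, 2, 8
1, 1, 3, 7
1, 2, 2, 7
1, 1, 4, 6
1, 2, 3, 6
2, 2, 2, 6
1, 1, 5, 5
1, 2, 4, 5
1, 3, 3, 5
2, 2, 3, 5
1, 3, 4, 4
2, 2, 4, 4
2, 3, 3, 4
3, 3, 3, 3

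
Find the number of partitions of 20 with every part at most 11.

560

Direct enumeration gives 560 partitions.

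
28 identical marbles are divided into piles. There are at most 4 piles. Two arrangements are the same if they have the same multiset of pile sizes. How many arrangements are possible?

Systematic enumeration (by largest part, then next-largest, …) yields 249.

249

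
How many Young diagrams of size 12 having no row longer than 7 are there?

There are too many to list fully; the first 12 (by largest part) are:
7 + 5
7 + 4 + 1
7 + 3 + 2
7 + 3 + 1 + 1
7 + 2 + 2 + 1
7 + 2 + 1 + 1 + 1
7 + 1 + 1 + 1 + 1 + 1
6 + 6
6 + 5 + 1
6 + 4 + 2
6 + 4 + 1 + 1
6 + 3 + 3
…and 53 more, for 65 total.

65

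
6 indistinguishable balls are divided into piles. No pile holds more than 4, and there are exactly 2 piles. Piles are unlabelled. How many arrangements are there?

2

Enumerating:
4,2
3,3
That's 2 in total.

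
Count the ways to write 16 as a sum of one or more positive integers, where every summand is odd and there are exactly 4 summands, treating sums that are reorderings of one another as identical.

The partitions of 16 that satisfy the conditions:
13,1,1,1
11,3,1,1
9,5,1,1
9,3,3,1
7,7,1,1
7,5,3,1
7,3,3,3
5,5,5,1
5,5,3,3

9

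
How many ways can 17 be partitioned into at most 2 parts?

They are:
17
16,1
15,2
14,3
13,4
12,5
11,6
10,7
9,8
That's 9 in total.

9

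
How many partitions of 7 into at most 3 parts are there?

8

Listing the qualifying partitions of 7:
7
6 + 1
5 + 2
5 + 1 + 1
4 + 3
4 + 2 + 1
3 + 3 + 1
3 + 2 + 2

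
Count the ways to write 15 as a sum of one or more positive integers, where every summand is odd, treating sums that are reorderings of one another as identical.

27

A partial list (first 12 by largest part):
15
13, 1, 1
11, 3, 1
11, 1, 1, 1, 1
9, 5, 1
9, 3, 3
9, 3, 1, 1, 1
9, 1, 1, 1, 1, 1, 1
7, 7, 1
7, 5, 3
7, 5, 1, 1, 1
7, 3, 3, 1, 1
…and 15 more, for 27 total.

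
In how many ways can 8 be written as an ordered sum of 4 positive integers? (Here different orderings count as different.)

By stars and bars with positive parts, the count is C(7,3) = 35.

35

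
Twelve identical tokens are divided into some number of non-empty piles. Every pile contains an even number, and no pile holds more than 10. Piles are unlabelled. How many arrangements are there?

10

The partitions of 12 that satisfy the conditions:
10+2
8+4
8+2+2
6+6
6+4+2
6+2+2+2
4+4+4
4+4+2+2
4+2+2+2+2
2+2+2+2+2+2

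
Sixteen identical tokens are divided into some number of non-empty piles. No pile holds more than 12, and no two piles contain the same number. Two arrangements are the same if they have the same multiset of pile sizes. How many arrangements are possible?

27

A partial list (first 12 by largest part):
12, 4
12, 3, 1
11, 5
11, 4, 1
11, 3, 2
10, 6
10, 5, 1
10, 4, 2
10, 3, 2, 1
9, 7
9, 6, 1
9, 5, 2
…and 15 more, for 27 total.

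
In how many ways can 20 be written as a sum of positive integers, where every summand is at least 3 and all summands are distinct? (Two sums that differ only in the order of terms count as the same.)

20

The partitions of 20 that satisfy the conditions:
20
17,3
16,4
15,5
14,6
13,7
13,4,3
12,8
12,5,3
11,9
11,6,3
11,5,4
10,7,3
10,6,4
9,8,3
9,7,4
9,6,5
8,7,5
8,5,4,3
7,6,4,3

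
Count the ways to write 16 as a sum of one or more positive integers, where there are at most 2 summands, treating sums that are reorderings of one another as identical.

The partitions of 16 that satisfy the conditions:
16
15,1
14,2
13,3
12,4
11,5
10,6
9,7
8,8

9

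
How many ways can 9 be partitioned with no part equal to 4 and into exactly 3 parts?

5

Listing the qualifying partitions of 9:
7, 1, 1
6, 2, 1
5, 3, 1
5, 2, 2
3, 3, 3
Counting gives 5.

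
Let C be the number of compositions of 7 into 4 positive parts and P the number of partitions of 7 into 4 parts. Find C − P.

Ordered (compositions into 4 parts): C(6,3) = 20.
Partitions of 7 into exactly 4 parts: 3.
Difference: 20 − 3 = 17.

17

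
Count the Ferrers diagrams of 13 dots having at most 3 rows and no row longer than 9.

They are:
9,4
9,3,1
9,2,2
8,5
8,4,1
8,3,2
7,6
7,5,1
7,4,2
7,3,3
6,6,1
6,5,2
6,4,3
5,5,3
5,4,4
Counting gives 15.

15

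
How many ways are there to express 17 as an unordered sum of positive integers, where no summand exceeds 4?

72

Systematic enumeration (by largest part, then next-largest, …) yields 72.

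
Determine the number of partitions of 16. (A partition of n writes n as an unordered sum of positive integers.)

231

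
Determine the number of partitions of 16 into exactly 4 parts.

34

A partial list (first 12 by largest part):
13, 1, 1, 1
12, 2, 1, 1
11, 3, 1, 1
11, 2, 2, 1
10, 4, 1, 1
10, 3, 2, 1
10, 2, 2, 2
9, 5, 1, 1
9, 4, 2, 1
9, 3, 3, 1
9, 3, 2, 2
8, 6, 1, 1
…and 22 more, for 34 total.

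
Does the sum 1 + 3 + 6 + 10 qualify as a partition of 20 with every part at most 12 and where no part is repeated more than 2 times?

The parts sum to 20, and the condition 'no summand exceeds 12' holds; the condition 'no summand is used more than 2 times' holds.

Yes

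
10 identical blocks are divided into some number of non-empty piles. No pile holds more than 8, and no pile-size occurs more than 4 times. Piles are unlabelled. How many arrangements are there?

A partial list (first 12 by largest part):
2+8
1+1+8
3+7
1+2+7
1+1+1+7
4+6
1+3+6
2+2+6
1+1+2+6
1+1+1+1+6
5+5
1+4+5
…and 20 more, for 32 total.

32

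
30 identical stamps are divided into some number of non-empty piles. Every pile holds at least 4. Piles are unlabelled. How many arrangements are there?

140

Direct enumeration gives 140 partitions.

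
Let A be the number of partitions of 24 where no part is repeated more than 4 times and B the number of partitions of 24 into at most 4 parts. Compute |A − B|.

Partitions of 24 where no part is repeated more than 4 times: 950.
Partitions of 24 into at most 4 parts: 169.
|950 − 169| = 781.

781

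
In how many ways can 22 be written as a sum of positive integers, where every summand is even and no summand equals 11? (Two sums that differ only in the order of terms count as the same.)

56

A partial list (first 12 by largest part):
22
2 + 20
4 + 18
2 + 2 + 18
6 + 16
2 + 4 + 16
2 + 2 + 2 + 16
8 + 14
2 + 6 + 14
4 + 4 + 14
2 + 2 + 4 + 14
2 + 2 + 2 + 2 + 14
…and 44 more, for 56 total.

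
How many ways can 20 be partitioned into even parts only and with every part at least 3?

12

Listing the qualifying partitions of 20:
20
16+4
14+6
12+8
12+4+4
10+10
10+6+4
8+8+4
8+6+6
8+4+4+4
6+6+4+4
4+4+4+4+4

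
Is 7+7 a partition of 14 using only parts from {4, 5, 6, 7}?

The parts sum to 14, and the condition 'each summand belongs to {4, 5, 6, 7}' holds.

Yes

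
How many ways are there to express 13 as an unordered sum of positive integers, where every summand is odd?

18

Listing the qualifying partitions of 13:
13
11, 1, 1
9, 3, 1
9, 1, 1, 1, 1
7, 5, 1
7, 3, 3
7, 3, 1, 1, 1
7, 1, 1, 1, 1, 1, 1
5, 5, 3
5, 5, 1, 1, 1
5, 3, 3, 1, 1
5, 3, 1, 1, 1, 1, 1
5, 1, 1, 1, 1, 1, 1, 1, 1
3, 3, 3, 3, 1
3, 3, 3, 1, 1, 1, 1
3, 3, 1, 1, 1, 1, 1, 1, 1
3, 1, 1, 1, 1, 1, 1, 1, 1, 1, 1
1, 1, 1, 1, 1, 1, 1, 1, 1, 1, 1, 1, 1
That's 18 in total.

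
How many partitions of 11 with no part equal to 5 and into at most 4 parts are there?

20

They are:
11
1, 10
2, 9
1, 1, 9
3, 8
1, 2, 8
1, 1, 1, 8
4, 7
1, 3, 7
2, 2, 7
1, 1, 2, 7
1, 4, 6
2, 3, 6
1, 1, 3, 6
1, 2, 2, 6
3, 4, 4
1, 2, 4, 4
1, 3, 3, 4
2, 2, 3, 4
2, 3, 3, 3
That's 20 in total.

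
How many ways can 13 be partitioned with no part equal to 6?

86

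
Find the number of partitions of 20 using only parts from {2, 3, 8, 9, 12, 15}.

Enumerating:
2, 3, 15
8, 12
2, 3, 3, 12
2, 2, 2, 2, 12
2, 9, 9
3, 8, 9
2, 3, 3, 3, 9
2, 2, 2, 2, 3, 9
2, 2, 8, 8
3, 3, 3, 3, 8
2, 2, 2, 3, 3, 8
2, 2, 2, 2, 2, 2, 8
2, 3, 3, 3, 3, 3, 3
2, 2, 2, 2, 3, 3, 3, 3
2, 2, 2, 2, 2, 2, 2, 3, 3
2, 2, 2, 2, 2, 2, 2, 2, 2, 2
That's 16 in total.

16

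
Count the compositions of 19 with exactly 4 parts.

816

Equivalently, choose which 3 of the 18 gaps become plus signs: C(18,3) = 816.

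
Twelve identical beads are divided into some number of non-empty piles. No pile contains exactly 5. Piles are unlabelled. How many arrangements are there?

A partial list (first 12 by largest part):
12
11 + 1
10 + 2
10 + 1 + 1
9 + 3
9 + 2 + 1
9 + 1 + 1 + 1
8 + 4
8 + 3 + 1
8 + 2 + 2
8 + 2 + 1 + 1
8 + 1 + 1 + 1 + 1
…and 50 more, for 62 total.

62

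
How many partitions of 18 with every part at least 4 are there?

16

Enumerating:
18
4,14
5,13
6,12
7,11
8,10
4,4,10
9,9
4,5,9
4,6,8
5,5,8
4,7,7
5,6,7
6,6,6
4,4,4,6
4,4,5,5
Counting gives 16.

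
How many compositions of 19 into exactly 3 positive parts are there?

By stars and bars with positive parts, the count is C(18,2) = 153.

153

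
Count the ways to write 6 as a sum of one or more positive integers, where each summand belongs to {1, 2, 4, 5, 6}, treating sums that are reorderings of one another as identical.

The partitions of 6 that satisfy the conditions:
6
5+1
4+2
4+1+1
2+2+2
2+2+1+1
2+1+1+1+1
1+1+1+1+1+1

8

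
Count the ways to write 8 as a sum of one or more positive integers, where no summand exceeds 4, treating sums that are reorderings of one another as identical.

The partitions of 8 that satisfy the conditions:
4, 4
4, 3, 1
4, 2, 2
4, 2, 1, 1
4, 1, 1, 1, 1
3, 3, 2
3, 3, 1, 1
3, 2, 2, 1
3, 2, 1, 1, 1
3, 1, 1, 1, 1, 1
2, 2, 2, 2
2, 2, 2, 1, 1
2, 2, 1, 1, 1, 1
2, 1, 1, 1, 1, 1, 1
1, 1, 1, 1, 1, 1, 1, 1
Counting gives 15.

15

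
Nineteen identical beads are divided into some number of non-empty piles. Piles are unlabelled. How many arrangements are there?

490

Enumerating by decreasing first part gives 490 partitions in all.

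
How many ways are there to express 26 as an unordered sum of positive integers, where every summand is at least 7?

Listing the qualifying partitions of 26:
26
19, 7
18, 8
17, 9
16, 10
15, 11
14, 12
13, 13
12, 7, 7
11, 8, 7
10, 9, 7
10, 8, 8
9, 9, 8

13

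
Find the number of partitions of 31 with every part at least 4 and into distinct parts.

There are too many to list fully; the first 12 (by largest part) are:
31
27,4
26,5
25,6
24,7
23,8
22,9
22,5,4
21,10
21,6,4
20,11
20,7,4
…and 50 more, for 62 total.

62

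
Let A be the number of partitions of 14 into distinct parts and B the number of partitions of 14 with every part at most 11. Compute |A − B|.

109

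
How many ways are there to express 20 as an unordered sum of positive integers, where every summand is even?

A partial list (first 12 by largest part):
20
2 + 18
4 + 16
2 + 2 + 16
6 + 14
2 + 4 + 14
2 + 2 + 2 + 14
8 + 12
2 + 6 + 12
4 + 4 + 12
2 + 2 + 4 + 12
2 + 2 + 2 + 2 + 12
…and 30 more, for 42 total.

42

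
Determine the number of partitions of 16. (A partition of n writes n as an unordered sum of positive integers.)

Systematic enumeration (by largest part, then next-largest, …) yields 231.

231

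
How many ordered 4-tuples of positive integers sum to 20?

969

By stars and bars with positive parts, the count is C(19,3) = 969.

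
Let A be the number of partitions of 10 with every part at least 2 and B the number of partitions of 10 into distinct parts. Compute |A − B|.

Partitions of 10 with every part at least 2: 12.
Partitions of 10 into distinct parts: 10.
|12 − 10| = 2.

2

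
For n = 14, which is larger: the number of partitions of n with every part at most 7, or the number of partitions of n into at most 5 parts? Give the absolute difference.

35

Partitions of 14 with every part at most 7: 105.
Partitions of 14 into at most 5 parts: 70.
|105 − 70| = 35.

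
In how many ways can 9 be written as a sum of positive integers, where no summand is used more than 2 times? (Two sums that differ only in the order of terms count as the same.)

16

They are:
9
8+1
7+2
7+1+1
6+3
6+2+1
5+4
5+3+1
5+2+2
5+2+1+1
4+4+1
4+3+2
4+3+1+1
4+2+2+1
3+3+2+1
3+2+2+1+1
Counting gives 16.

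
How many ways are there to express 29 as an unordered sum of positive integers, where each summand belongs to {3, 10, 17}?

2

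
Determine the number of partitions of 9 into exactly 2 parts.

4

The partitions of 9 that satisfy the conditions:
8, 1
7, 2
6, 3
5, 4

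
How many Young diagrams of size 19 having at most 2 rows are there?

Enumerating:
19
18 + 1
17 + 2
16 + 3
15 + 4
14 + 5
13 + 6
12 + 7
11 + 8
10 + 9
That's 10 in total.

10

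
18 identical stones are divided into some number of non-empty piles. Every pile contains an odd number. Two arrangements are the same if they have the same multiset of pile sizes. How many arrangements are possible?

A partial list (first 12 by largest part):
17, 1
15, 3
15, 1, 1, 1
13, 5
13, 3, 1, 1
13, 1, 1, 1, 1, 1
11, 7
11, 5, 1, 1
11, 3, 3, 1
11, 3, 1, 1, 1, 1
11, 1, 1, 1, 1, 1, 1, 1
9, 9
…and 34 more, for 46 total.

46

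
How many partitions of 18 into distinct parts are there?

46

There are too many to list fully; the first 12 (by largest part) are:
18
17, 1
16, 2
15, 3
15, 2, 1
14, 4
14, 3, 1
13, 5
13, 4, 1
13, 3, 2
12, 6
12, 5, 1
…and 34 more, for 46 total.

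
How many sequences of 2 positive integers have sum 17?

16

By stars and bars with positive parts, the count is C(16,1) = 16.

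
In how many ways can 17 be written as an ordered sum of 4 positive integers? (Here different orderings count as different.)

560

Equivalently, choose which 3 of the 16 gaps become plus signs: C(16,3) = 560.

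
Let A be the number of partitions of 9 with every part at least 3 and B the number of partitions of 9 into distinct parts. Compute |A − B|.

Partitions of 9 with every part at least 3: 4.
Partitions of 9 into distinct parts: 8.
|4 − 8| = 4.

4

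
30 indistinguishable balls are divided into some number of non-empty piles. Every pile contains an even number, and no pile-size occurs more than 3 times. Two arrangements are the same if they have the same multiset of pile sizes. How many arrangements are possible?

105

Counting exhaustively, 105 partitions satisfy the conditions.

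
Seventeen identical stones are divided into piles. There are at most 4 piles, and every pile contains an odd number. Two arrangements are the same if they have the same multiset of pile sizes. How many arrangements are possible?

Listing the qualifying partitions of 17:
17
15+1+1
13+3+1
11+5+1
11+3+3
9+7+1
9+5+3
7+7+3
7+5+5

9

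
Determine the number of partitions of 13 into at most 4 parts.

39

A partial list (first 12 by largest part):
13
12, 1
11, 2
11, 1, 1
10, 3
10, 2, 1
10, 1, 1, 1
9, 4
9, 3, 1
9, 2, 2
9, 2, 1, 1
8, 5
…and 27 more, for 39 total.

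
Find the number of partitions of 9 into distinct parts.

8

Listing the qualifying partitions of 9:
9
8,1
7,2
6,3
6,2,1
5,4
5,3,1
4,3,2
Counting gives 8.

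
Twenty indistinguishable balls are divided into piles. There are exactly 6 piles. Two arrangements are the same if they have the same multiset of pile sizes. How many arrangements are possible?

90

Enumerating by decreasing first part gives 90 partitions in all.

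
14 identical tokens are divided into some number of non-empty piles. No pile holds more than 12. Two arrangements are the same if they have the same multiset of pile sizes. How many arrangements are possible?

133

Counting exhaustively, 133 partitions satisfy the conditions.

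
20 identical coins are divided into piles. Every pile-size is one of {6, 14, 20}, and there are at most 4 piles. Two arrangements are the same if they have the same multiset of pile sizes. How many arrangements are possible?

2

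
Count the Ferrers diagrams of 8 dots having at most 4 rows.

Enumerating:
8
1,7
2,6
1,1,6
3,5
1,2,5
1,1,1,5
4,4
1,3,4
2,2,4
1,1,2,4
2,3,3
1,1,3,3
1,2,2,3
2,2,2,2
That's 15 in total.

15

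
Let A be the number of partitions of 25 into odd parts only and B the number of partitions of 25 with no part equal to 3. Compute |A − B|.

814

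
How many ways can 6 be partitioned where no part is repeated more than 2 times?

They are:
6
5+1
4+2
4+1+1
3+3
3+2+1
2+2+1+1
That's 7 in total.

7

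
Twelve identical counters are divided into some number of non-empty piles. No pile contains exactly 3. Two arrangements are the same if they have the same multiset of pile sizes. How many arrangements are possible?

47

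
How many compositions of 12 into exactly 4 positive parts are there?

165

Equivalently, choose which 3 of the 11 gaps become plus signs: C(11,3) = 165.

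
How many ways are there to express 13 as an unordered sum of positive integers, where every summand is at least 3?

They are:
13
10, 3
9, 4
8, 5
7, 6
7, 3, 3
6, 4, 3
5, 5, 3
5, 4, 4
4, 3, 3, 3
That's 10 in total.

10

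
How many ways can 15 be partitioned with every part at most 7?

131

Systematic enumeration (by largest part, then next-largest, …) yields 131.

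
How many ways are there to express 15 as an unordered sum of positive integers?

176

There are 176 such partitions.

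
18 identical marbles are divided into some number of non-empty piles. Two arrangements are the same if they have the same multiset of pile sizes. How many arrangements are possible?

Systematic enumeration (by largest part, then next-largest, …) yields 385.

385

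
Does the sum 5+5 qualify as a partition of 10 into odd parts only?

Yes

The parts sum to 10, and the condition 'every summand is odd' holds.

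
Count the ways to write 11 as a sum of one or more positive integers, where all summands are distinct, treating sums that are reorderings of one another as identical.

Listing the qualifying partitions of 11:
11
1 + 10
2 + 9
3 + 8
1 + 2 + 8
4 + 7
1 + 3 + 7
5 + 6
1 + 4 + 6
2 + 3 + 6
2 + 4 + 5
1 + 2 + 3 + 5
Counting gives 12.

12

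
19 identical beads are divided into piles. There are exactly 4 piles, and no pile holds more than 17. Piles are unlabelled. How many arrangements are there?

54

There are too many to list fully; the first 12 (by largest part) are:
16+1+1+1
15+2+1+1
14+3+1+1
14+2+2+1
13+4+1+1
13+3+2+1
13+2+2+2
12+5+1+1
12+4+2+1
12+3+3+1
12+3+2+2
11+6+1+1
…and 42 more, for 54 total.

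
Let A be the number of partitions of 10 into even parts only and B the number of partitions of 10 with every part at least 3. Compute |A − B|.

Partitions of 10 into even parts only: 7.
Partitions of 10 with every part at least 3: 5.
|7 − 5| = 2.

2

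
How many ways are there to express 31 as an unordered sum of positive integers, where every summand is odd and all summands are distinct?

20

They are:
31
27 + 3 + 1
25 + 5 + 1
23 + 7 + 1
23 + 5 + 3
21 + 9 + 1
21 + 7 + 3
19 + 11 + 1
19 + 9 + 3
19 + 7 + 5
17 + 13 + 1
17 + 11 + 3
17 + 9 + 5
15 + 13 + 3
15 + 11 + 5
15 + 9 + 7
15 + 7 + 5 + 3 + 1
13 + 11 + 7
13 + 9 + 5 + 3 + 1
11 + 9 + 7 + 3 + 1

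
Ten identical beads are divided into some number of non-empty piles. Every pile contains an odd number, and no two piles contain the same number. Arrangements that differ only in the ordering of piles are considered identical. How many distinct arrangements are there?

2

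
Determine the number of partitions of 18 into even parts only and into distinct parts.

8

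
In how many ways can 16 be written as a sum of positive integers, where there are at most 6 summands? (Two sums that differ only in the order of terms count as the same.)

136

A full systematic count gives 136.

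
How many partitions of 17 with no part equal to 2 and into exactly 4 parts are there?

20

The partitions of 17 that satisfy the conditions:
14+1+1+1
12+3+1+1
11+4+1+1
10+5+1+1
10+3+3+1
9+6+1+1
9+4+3+1
8+7+1+1
8+5+3+1
8+4+4+1
8+3+3+3
7+6+3+1
7+5+4+1
7+4+3+3
6+6+4+1
6+5+5+1
6+5+3+3
6+4+4+3
5+5+4+3
5+4+4+4
Counting gives 20.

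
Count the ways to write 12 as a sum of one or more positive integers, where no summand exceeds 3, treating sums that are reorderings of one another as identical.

19

The partitions of 12 that satisfy the conditions:
3 + 3 + 3 + 3
3 + 3 + 3 + 2 + 1
3 + 3 + 3 + 1 + 1 + 1
3 + 3 + 2 + 2 + 2
3 + 3 + 2 + 2 + 1 + 1
3 + 3 + 2 + 1 + 1 + 1 + 1
3 + 3 + 1 + 1 + 1 + 1 + 1 + 1
3 + 2 + 2 + 2 + 2 + 1
3 + 2 + 2 + 2 + 1 + 1 + 1
3 + 2 + 2 + 1 + 1 + 1 + 1 + 1
3 + 2 + 1 + 1 + 1 + 1 + 1 + 1 + 1
3 + 1 + 1 + 1 + 1 + 1 + 1 + 1 + 1 + 1
2 + 2 + 2 + 2 + 2 + 2
2 + 2 + 2 + 2 + 2 + 1 + 1
2 + 2 + 2 + 2 + 1 + 1 + 1 + 1
2 + 2 + 2 + 1 + 1 + 1 + 1 + 1 + 1
2 + 2 + 1 + 1 + 1 + 1 + 1 + 1 + 1 + 1
2 + 1 + 1 + 1 + 1 + 1 + 1 + 1 + 1 + 1 + 1
1 + 1 + 1 + 1 + 1 + 1 + 1 + 1 + 1 + 1 + 1 + 1
That's 19 in total.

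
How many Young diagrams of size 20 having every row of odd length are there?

64

There are too many to list fully; the first 12 (by largest part) are:
19+1
17+3
17+1+1+1
15+5
15+3+1+1
15+1+1+1+1+1
13+7
13+5+1+1
13+3+3+1
13+3+1+1+1+1
13+1+1+1+1+1+1+1
11+9
…and 52 more, for 64 total.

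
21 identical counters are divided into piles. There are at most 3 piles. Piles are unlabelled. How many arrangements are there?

48

A partial list (first 12 by largest part):
21
20 + 1
19 + 2
19 + 1 + 1
18 + 3
18 + 2 + 1
17 + 4
17 + 3 + 1
17 + 2 + 2
16 + 5
16 + 4 + 1
16 + 3 + 2
…and 36 more, for 48 total.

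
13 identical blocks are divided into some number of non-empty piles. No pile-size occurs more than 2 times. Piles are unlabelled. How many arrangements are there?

44

There are too many to list fully; the first 12 (by largest part) are:
13
12 + 1
11 + 2
11 + 1 + 1
10 + 3
10 + 2 + 1
9 + 4
9 + 3 + 1
9 + 2 + 2
9 + 2 + 1 + 1
8 + 5
8 + 4 + 1
…and 32 more, for 44 total.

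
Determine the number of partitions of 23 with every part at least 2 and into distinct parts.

56

A partial list (first 12 by largest part):
23
21+2
20+3
19+4
18+5
18+3+2
17+6
17+4+2
16+7
16+5+2
16+4+3
15+8
…and 44 more, for 56 total.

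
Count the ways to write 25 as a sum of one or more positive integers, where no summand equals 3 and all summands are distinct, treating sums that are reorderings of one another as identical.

Direct enumeration gives 87 partitions.

87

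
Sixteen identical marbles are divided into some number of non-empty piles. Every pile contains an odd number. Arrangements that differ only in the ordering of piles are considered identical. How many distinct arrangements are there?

A partial list (first 12 by largest part):
1,15
3,13
1,1,1,13
5,11
1,1,3,11
1,1,1,1,1,11
7,9
1,1,5,9
1,3,3,9
1,1,1,1,3,9
1,1,1,1,1,1,1,9
1,1,7,7
…and 20 more, for 32 total.

32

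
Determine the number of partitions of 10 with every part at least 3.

They are:
10
7 + 3
6 + 4
5 + 5
4 + 3 + 3

5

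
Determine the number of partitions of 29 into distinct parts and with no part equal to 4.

Systematic enumeration (by largest part, then next-largest, …) yields 164.

164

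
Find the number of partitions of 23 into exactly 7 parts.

164

A full systematic count gives 164.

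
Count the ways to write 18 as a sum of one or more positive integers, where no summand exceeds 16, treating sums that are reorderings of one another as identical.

383

A full systematic count gives 383.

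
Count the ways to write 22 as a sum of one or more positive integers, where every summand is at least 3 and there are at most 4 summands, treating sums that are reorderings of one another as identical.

54

There are too many to list fully; the first 12 (by largest part) are:
22
3+19
4+18
5+17
6+16
3+3+16
7+15
3+4+15
8+14
3+5+14
4+4+14
9+13
…and 42 more, for 54 total.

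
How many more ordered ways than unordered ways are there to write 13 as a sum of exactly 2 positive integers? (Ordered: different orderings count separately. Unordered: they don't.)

6

Compositions: C(12,1) = 12.
Unordered (partitions into 2 parts): 6.
Difference: 12 − 6 = 6.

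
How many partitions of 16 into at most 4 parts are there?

64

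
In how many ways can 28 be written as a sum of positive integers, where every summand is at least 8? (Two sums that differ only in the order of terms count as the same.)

12

The partitions of 28 that satisfy the conditions:
28
20,8
19,9
18,10
17,11
16,12
15,13
14,14
12,8,8
11,9,8
10,10,8
10,9,9
That's 12 in total.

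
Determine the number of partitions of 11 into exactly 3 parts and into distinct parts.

They are:
8+2+1
7+3+1
6+4+1
6+3+2
5+4+2

5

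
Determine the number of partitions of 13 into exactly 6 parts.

14

The partitions of 13 that satisfy the conditions:
1 + 1 + 1 + 1 + 1 + 8
1 + 1 + 1 + 1 + 2 + 7
1 + 1 + 1 + 1 + 3 + 6
1 + 1 + 1 + 2 + 2 + 6
1 + 1 + 1 + 1 + 4 + 5
1 + 1 + 1 + 2 + 3 + 5
1 + 1 + 2 + 2 + 2 + 5
1 + 1 + 1 + 2 + 4 + 4
1 + 1 + 1 + 3 + 3 + 4
1 + 1 + 2 + 2 + 3 + 4
1 + 2 + 2 + 2 + 2 + 4
1 + 1 + 2 + 3 + 3 + 3
1 + 2 + 2 + 2 + 3 + 3
2 + 2 + 2 + 2 + 2 + 3
That's 14 in total.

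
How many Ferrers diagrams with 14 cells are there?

Direct enumeration gives 135 partitions.

135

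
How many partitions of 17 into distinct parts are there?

There are too many to list fully; the first 12 (by largest part) are:
17
16, 1
15, 2
14, 3
14, 2, 1
13, 4
13, 3, 1
12, 5
12, 4, 1
12, 3, 2
11, 6
11, 5, 1
…and 26 more, for 38 total.

38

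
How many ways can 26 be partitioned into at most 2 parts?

They are:
26
25, 1
24, 2
23, 3
22, 4
21, 5
20, 6
19, 7
18, 8
17, 9
16, 10
15, 11
14, 12
13, 13
That's 14 in total.

14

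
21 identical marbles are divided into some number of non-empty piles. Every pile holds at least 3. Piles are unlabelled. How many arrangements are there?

A partial list (first 12 by largest part):
21
18 + 3
17 + 4
16 + 5
15 + 6
15 + 3 + 3
14 + 7
14 + 4 + 3
13 + 8
13 + 5 + 3
13 + 4 + 4
12 + 9
…and 48 more, for 60 total.

60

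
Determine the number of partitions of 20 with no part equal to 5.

There are 451 such partitions.

451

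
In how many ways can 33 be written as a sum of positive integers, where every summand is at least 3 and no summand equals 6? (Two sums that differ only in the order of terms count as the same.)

Counting exhaustively, 365 partitions satisfy the conditions.

365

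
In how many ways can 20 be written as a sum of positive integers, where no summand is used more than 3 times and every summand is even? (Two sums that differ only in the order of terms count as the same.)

29

There are too many to list fully; the first 12 (by largest part) are:
20
18, 2
16, 4
16, 2, 2
14, 6
14, 4, 2
14, 2, 2, 2
12, 8
12, 6, 2
12, 4, 4
12, 4, 2, 2
10, 10
…and 17 more, for 29 total.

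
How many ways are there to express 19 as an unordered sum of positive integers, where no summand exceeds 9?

393

Direct enumeration gives 393 partitions.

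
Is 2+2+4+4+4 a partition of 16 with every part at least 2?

Yes

The parts sum to 16, and the condition 'every summand is at least 2' holds.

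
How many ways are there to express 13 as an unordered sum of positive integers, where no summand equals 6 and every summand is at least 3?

8

They are:
13
10, 3
9, 4
8, 5
7, 3, 3
5, 5, 3
5, 4, 4
4, 3, 3, 3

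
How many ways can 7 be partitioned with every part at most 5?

Enumerating:
5, 2
5, 1, 1
4, 3
4, 2, 1
4, 1, 1, 1
3, 3, 1
3, 2, 2
3, 2, 1, 1
3, 1, 1, 1, 1
2, 2, 2, 1
2, 2, 1, 1, 1
2, 1, 1, 1, 1, 1
1, 1, 1, 1, 1, 1, 1
Counting gives 13.

13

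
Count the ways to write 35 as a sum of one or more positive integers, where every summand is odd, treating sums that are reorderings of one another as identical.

Systematic enumeration (by largest part, then next-largest, …) yields 585.

585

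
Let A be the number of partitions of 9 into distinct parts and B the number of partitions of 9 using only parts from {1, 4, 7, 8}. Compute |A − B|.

Partitions of 9 into distinct parts: 8.
Partitions of 9 using only parts from {1, 4, 7, 8}: 5.
|8 − 5| = 3.

3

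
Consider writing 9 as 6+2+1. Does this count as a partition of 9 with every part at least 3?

No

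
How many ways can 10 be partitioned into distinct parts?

They are:
10
9, 1
8, 2
7, 3
7, 2, 1
6, 4
6, 3, 1
5, 4, 1
5, 3, 2
4, 3, 2, 1

10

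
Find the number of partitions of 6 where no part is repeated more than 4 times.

10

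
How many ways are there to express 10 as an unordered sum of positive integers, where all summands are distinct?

Enumerating:
10
9, 1
8, 2
7, 3
7, 2, 1
6, 4
6, 3, 1
5, 4, 1
5, 3, 2
4, 3, 2, 1

10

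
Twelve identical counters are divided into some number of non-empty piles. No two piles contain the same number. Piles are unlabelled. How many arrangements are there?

Enumerating:
12
11, 1
10, 2
9, 3
9, 2, 1
8, 4
8, 3, 1
7, 5
7, 4, 1
7, 3, 2
6, 5, 1
6, 4, 2
6, 3, 2, 1
5, 4, 3
5, 4, 2, 1
That's 15 in total.

15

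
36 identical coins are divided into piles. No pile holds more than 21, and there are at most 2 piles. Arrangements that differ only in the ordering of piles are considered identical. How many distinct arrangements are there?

4

Listing the qualifying partitions of 36:
21,15
20,16
19,17
18,18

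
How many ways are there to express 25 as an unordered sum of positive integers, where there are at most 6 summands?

612

Counting exhaustively, 612 partitions satisfy the conditions.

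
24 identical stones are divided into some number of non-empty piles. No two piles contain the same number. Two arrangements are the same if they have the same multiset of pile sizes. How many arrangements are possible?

122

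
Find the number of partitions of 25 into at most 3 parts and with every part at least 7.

They are:
25
7 + 18
8 + 17
9 + 16
10 + 15
11 + 14
12 + 13
7 + 7 + 11
7 + 8 + 10
7 + 9 + 9
8 + 8 + 9
That's 11 in total.

11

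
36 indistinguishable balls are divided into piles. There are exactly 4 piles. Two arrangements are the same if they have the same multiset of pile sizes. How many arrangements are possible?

Enumerating by decreasing first part gives 351 partitions in all.

351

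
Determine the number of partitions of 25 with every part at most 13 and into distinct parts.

87

Direct enumeration gives 87 partitions.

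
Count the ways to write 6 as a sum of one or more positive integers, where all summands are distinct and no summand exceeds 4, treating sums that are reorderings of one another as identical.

The partitions of 6 that satisfy the conditions:
4, 2
3, 2, 1

2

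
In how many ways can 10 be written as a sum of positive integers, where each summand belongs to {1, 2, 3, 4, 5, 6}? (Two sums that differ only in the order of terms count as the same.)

35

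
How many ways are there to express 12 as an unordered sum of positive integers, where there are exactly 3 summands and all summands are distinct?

7

Listing the qualifying partitions of 12:
9, 2, 1
8, 3, 1
7, 4, 1
7, 3, 2
6, 5, 1
6, 4, 2
5, 4, 3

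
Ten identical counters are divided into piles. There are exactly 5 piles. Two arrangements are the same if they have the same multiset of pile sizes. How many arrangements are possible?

7

They are:
1,1,1,1,6
1,1,1,2,5
1,1,1,3,4
1,1,2,2,4
1,1,2,3,3
1,2,2,2,3
2,2,2,2,2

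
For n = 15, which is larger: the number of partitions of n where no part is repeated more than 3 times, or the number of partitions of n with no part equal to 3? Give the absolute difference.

6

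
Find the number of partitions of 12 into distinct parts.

Enumerating:
12
1,11
2,10
3,9
1,2,9
4,8
1,3,8
5,7
1,4,7
2,3,7
1,5,6
2,4,6
1,2,3,6
3,4,5
1,2,4,5

15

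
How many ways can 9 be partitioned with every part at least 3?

They are:
9
3, 6
4, 5
3, 3, 3

4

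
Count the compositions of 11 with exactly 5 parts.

210

A composition of 11 into 5 positive parts is chosen by placing 4 dividers among the 10 gaps between 11 units: C(10,4) = 210.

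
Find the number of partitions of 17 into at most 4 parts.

72

Direct enumeration gives 72 partitions.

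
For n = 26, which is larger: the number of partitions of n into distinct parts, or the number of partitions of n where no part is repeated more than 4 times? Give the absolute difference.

1249

Partitions of 26 into distinct parts: 165.
Partitions of 26 where no part is repeated more than 4 times: 1414.
|165 − 1414| = 1249.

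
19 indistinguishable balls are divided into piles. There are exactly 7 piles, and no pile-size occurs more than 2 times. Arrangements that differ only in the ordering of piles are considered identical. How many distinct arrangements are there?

6

Listing the qualifying partitions of 19:
7,3,3,2,2,1,1
6,4,3,2,2,1,1
5,5,3,2,2,1,1
5,4,4,2,2,1,1
5,4,3,3,2,1,1
4,4,3,3,2,2,1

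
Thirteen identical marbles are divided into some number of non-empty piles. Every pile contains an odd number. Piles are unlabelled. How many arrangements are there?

18

They are:
13
11,1,1
9,3,1
9,1,1,1,1
7,5,1
7,3,3
7,3,1,1,1
7,1,1,1,1,1,1
5,5,3
5,5,1,1,1
5,3,3,1,1
5,3,1,1,1,1,1
5,1,1,1,1,1,1,1,1
3,3,3,3,1
3,3,3,1,1,1,1
3,3,1,1,1,1,1,1,1
3,1,1,1,1,1,1,1,1,1,1
1,1,1,1,1,1,1,1,1,1,1,1,1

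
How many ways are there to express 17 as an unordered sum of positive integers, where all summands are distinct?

38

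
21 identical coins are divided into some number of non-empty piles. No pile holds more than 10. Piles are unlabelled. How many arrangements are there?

Enumerating by decreasing first part gives 653 partitions in all.

653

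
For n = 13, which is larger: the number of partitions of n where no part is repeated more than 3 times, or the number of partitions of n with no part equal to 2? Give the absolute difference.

Partitions of 13 where no part is repeated more than 3 times: 64.
Partitions of 13 with no part equal to 2: 45.
|64 − 45| = 19.

19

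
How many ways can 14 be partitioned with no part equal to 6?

113

Systematic enumeration (by largest part, then next-largest, …) yields 113.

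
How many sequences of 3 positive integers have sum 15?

91

By stars and bars with positive parts, the count is C(14,2) = 91.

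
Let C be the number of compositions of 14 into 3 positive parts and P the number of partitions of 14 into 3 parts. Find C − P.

62

Ordered (compositions into 3 parts): C(13,2) = 78.
Unordered (partitions into 3 parts): 16.
Difference: 78 − 16 = 62.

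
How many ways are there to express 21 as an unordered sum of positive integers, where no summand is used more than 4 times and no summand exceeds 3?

3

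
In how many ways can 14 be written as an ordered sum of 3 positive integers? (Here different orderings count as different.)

By stars and bars with positive parts, the count is C(13,2) = 78.

78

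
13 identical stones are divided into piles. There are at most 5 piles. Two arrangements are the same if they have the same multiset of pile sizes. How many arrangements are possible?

There are too many to list fully; the first 12 (by largest part) are:
13
12, 1
11, 2
11, 1, 1
10, 3
10, 2, 1
10, 1, 1, 1
9, 4
9, 3, 1
9, 2, 2
9, 2, 1, 1
9, 1, 1, 1, 1
…and 45 more, for 57 total.

57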